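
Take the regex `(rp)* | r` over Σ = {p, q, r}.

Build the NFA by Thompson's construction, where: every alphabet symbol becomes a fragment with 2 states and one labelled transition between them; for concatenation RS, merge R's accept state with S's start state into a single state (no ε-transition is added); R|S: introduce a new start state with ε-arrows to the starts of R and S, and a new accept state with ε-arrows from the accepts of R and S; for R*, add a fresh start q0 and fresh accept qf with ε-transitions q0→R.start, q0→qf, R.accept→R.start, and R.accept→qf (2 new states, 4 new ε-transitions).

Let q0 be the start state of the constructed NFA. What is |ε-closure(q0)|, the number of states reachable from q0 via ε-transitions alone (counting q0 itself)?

Compute the ε-closure size of each fragment's start state recursively; a symbol fragment's start has no outgoing ε-edge, so its closure is just itself (size 1).
  rp — |ε-closure| equals the left operand's closure size = 1 (its accept is not ε-reachable, so the closure stops there)
  (rp)* — |ε-closure| = 1 (new start) + 1 (body) + 1 (new accept) = 3
  (rp)* | r — |ε-closure| = 1 (new start) + (3 + 1) + 1 (new accept, since some branch ε-reaches its own accept) = 6

6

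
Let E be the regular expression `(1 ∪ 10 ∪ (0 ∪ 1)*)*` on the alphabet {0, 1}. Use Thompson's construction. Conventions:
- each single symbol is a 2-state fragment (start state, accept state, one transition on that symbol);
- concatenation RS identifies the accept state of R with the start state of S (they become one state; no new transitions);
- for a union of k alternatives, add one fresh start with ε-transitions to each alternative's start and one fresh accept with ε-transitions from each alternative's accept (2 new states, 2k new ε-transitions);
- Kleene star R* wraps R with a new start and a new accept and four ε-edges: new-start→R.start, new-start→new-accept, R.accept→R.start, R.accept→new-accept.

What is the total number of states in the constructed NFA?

17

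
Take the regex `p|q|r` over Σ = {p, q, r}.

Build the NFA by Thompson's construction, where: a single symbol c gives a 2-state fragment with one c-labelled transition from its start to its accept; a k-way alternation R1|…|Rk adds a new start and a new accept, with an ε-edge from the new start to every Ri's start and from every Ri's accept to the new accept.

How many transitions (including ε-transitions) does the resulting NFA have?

Recursing over subexpressions:
Each of the 3 symbol leaves contributes 1 transition (1 symbol, 0 ε).
  p|q|r : 9 transitions (3 symbol, 6 ε)

9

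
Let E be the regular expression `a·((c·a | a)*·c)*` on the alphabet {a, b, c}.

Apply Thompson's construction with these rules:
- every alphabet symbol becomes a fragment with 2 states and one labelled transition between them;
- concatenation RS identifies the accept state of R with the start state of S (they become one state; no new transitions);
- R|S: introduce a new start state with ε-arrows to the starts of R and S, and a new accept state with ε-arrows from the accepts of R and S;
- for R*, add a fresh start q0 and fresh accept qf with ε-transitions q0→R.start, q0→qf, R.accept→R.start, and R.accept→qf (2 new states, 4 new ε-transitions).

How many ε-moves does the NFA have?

12

Per subexpression:
Each of the 5 symbol leaves contributes 0 ε-transitions.
  c·a — 0 ε-transitions
  c·a | a — 4 ε-transitions
  (c·a | a)* — 8 ε-transitions
  (c·a | a)*·c — 8 ε-transitions
  ((c·a | a)*·c)* — 12 ε-transitions
  a·((c·a | a)*·c)* — 12 ε-transitions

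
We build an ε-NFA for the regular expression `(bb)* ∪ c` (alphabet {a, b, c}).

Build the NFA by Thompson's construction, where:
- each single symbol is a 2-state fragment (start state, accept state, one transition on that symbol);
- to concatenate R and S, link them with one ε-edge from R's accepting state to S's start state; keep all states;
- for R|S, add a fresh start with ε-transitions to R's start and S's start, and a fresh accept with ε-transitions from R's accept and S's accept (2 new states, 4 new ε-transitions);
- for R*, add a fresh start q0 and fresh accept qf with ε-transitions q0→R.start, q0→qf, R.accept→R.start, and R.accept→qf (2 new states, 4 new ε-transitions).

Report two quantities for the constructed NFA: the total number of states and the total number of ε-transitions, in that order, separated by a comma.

10, 9

Per subexpression:
Each of the 3 symbol leaves contributes 2 states and 0 ε-transitions.
  bb : 4 states, 1 ε-transition
  (bb)* : 6 states, 5 ε-transitions
  (bb)* ∪ c : 10 states, 9 ε-transitions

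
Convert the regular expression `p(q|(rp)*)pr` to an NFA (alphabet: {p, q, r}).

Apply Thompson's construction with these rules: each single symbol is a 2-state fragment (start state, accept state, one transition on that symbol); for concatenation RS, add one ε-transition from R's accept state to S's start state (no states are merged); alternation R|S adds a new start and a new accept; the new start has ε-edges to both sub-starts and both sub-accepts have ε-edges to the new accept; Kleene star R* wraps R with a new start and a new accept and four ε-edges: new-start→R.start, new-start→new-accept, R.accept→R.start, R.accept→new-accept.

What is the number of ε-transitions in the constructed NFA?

Building bottom-up:
Each of the 6 symbol leaves contributes 0 ε-transitions.
  rp → 1 ε-transition
  (rp)* → 5 ε-transitions
  q|(rp)* → 9 ε-transitions
  p(q|(rp)*)pr → 12 ε-transitions

12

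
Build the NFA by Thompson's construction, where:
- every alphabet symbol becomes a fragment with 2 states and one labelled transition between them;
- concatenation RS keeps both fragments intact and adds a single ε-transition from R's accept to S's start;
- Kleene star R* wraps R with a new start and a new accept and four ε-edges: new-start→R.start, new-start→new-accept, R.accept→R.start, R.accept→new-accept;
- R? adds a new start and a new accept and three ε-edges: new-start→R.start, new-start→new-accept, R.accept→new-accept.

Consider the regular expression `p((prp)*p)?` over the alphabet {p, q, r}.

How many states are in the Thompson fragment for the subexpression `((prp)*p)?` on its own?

12

Fragment for `((prp)*p)?`:
Each of the 4 symbol leaves contributes a 2-state fragment.
  prp : 6 states
  (prp)* : 8 states
  (prp)*p : 10 states
  ((prp)*p)? : 12 states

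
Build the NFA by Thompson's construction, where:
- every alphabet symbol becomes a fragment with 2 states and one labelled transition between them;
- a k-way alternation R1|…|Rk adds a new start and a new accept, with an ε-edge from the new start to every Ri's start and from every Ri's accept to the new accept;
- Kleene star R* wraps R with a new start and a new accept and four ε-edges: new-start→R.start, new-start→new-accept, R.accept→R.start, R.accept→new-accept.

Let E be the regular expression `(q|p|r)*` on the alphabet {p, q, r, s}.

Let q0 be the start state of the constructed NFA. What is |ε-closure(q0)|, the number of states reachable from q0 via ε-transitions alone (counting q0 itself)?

Work bottom-up. For each fragment F, track |ε-closure(F.start)| and whether F's accept lies in that closure (i.e. whether F accepts ε). A single-symbol fragment has closure size 1 and does not accept ε.
  q|p|r — C = 1 + 1 + 1 + 1 = 4 (the new accept is not ε-reachable since no branch accepts ε)
  (q|p|r)* — new start has ε-edges to the inner start and to the new accept, so C = 2 + 4 = 6

6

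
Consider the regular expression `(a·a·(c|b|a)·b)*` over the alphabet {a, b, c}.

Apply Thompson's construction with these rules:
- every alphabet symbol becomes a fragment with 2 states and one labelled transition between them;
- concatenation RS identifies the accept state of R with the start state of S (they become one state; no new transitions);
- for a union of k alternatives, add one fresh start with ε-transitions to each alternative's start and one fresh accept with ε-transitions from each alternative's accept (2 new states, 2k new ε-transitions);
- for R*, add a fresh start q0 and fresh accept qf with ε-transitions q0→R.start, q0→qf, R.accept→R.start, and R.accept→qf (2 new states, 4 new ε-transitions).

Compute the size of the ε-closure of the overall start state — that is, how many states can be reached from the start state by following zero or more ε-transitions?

3

Let C(F) = |ε-closure(F.start)| within fragment F, and note whether F accepts ε. Symbol fragments have C = 1 and do not accept ε. Then:
  c|b|a — new start ε-reaches every alternative's start; none of them accept ε, so the new accept is not reached: C = 1 + 1 + 1 + 1 = 4
  a·a·(c|b|a)·b — C equals the left operand's closure size = 1 (its accept is not ε-reachable, so the closure stops there)
  (a·a·(c|b|a)·b)* — new start has ε-edges to the inner start and to the new accept, so C = 2 + 1 = 3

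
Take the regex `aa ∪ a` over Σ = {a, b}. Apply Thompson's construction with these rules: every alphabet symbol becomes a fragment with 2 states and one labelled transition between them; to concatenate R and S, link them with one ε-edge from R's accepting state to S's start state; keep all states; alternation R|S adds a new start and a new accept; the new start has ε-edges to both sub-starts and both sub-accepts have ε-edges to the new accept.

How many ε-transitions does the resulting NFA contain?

Per subexpression:
Each of the 3 symbol leaves contributes 0 ε-transitions.
  aa : 1 ε-transition
  aa ∪ a : 5 ε-transitions

5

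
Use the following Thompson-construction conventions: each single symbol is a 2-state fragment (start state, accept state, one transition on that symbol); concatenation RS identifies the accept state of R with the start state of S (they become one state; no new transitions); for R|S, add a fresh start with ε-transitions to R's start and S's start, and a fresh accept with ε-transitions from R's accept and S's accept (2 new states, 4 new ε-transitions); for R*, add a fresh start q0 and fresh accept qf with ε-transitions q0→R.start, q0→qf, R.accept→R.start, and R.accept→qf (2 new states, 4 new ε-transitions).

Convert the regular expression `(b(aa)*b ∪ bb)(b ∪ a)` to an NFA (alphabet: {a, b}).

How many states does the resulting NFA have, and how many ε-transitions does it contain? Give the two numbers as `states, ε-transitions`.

Per subexpression:
Each of the 8 symbol leaves contributes 2 states and 0 ε-transitions.
  aa — 3 states, 0 ε-transitions
  (aa)* — 5 states, 4 ε-transitions
  b(aa)*b — 7 states, 4 ε-transitions
  bb — 3 states, 0 ε-transitions
  b(aa)*b ∪ bb — 12 states, 8 ε-transitions
  b ∪ a — 6 states, 4 ε-transitions
  (b(aa)*b ∪ bb)(b ∪ a) — 17 states, 12 ε-transitions

17, 12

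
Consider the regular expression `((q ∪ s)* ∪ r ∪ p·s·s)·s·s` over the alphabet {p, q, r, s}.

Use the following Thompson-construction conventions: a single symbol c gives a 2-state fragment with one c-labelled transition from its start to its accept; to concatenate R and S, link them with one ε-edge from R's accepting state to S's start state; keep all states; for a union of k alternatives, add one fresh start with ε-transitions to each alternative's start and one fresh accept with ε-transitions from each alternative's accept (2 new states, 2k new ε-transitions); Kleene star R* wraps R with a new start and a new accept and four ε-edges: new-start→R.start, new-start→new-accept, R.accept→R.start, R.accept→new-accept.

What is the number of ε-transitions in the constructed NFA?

18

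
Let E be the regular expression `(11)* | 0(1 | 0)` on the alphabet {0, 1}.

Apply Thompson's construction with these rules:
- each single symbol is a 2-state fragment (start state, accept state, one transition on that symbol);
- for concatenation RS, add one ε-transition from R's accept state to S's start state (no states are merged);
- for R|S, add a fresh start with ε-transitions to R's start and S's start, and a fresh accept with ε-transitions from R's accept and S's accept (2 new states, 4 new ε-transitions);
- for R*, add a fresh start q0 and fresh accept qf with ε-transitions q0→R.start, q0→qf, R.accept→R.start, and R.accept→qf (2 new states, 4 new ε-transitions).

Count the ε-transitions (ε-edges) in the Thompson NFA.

14

Building bottom-up:
Each of the 5 symbol leaves contributes 0 ε-transitions.
  11 = 1 ε-transition
  (11)* = 5 ε-transitions
  1 | 0 = 4 ε-transitions
  0(1 | 0) = 5 ε-transitions
  (11)* | 0(1 | 0) = 14 ε-transitions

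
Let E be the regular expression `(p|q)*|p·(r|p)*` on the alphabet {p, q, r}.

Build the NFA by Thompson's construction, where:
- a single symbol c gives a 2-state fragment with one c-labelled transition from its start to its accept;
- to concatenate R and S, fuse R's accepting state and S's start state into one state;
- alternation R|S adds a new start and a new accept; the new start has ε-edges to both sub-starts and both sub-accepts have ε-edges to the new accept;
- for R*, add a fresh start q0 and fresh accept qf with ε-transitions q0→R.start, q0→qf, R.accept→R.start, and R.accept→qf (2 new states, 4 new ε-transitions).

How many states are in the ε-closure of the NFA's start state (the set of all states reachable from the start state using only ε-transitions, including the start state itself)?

Let C(F) = |ε-closure(F.start)| within fragment F, and note whether F accepts ε. Symbol fragments have C = 1 and do not accept ε. Then:
  p|q → new start ε-reaches every alternative's start; none of them accept ε, so the new accept is not reached: C = 1 + 1 + 1 = 3
  (p|q)* → new start has ε-edges to the inner start and to the new accept, so C = 2 + 3 = 5
  r|p → C = 1 + 1 + 1 = 3 (the new accept is not ε-reachable since no branch accepts ε)
  (r|p)* → new start has ε-edges to the inner start and to the new accept, so C = 2 + 3 = 5
  p·(r|p)* → same as the first factor's closure: C = 1
  (p|q)*|p·(r|p)* → C = 1 (new start) + (5 + 1) + 1 (new accept, since some branch ε-reaches its own accept) = 8

8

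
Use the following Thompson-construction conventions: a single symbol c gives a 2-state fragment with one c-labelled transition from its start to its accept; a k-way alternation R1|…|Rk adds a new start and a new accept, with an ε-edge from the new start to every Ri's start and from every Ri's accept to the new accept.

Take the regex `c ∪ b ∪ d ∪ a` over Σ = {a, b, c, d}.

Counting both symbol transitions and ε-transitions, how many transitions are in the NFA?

Recursing over subexpressions:
Each of the 4 symbol leaves contributes 1 transition (1 symbol, 0 ε).
  c ∪ b ∪ d ∪ a — 12 transitions (4 symbol, 8 ε)

12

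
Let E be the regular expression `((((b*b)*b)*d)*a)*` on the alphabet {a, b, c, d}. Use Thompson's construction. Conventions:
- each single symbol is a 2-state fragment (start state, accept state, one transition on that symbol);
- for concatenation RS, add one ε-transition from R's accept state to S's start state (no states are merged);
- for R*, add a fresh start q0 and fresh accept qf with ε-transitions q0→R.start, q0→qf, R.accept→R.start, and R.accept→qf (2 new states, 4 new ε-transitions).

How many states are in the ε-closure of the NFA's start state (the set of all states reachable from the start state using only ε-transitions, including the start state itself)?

Work bottom-up. For each fragment F, track |ε-closure(F.start)| and whether F's accept lies in that closure (i.e. whether F accepts ε). A single-symbol fragment has closure size 1 and does not accept ε.
  b* : C = 1 (new start) + 1 (body) + 1 (new accept) = 3
  b*b : C = 3 + 1 = 4 (closure spills across the concat boundary because the left factor accepts ε)
  (b*b)* : C = 1 (new start) + 4 (body) + 1 (new accept) = 6
  (b*b)*b : C = 6 + 1 = 7 (closure spills across the concat boundary because the left factor accepts ε)
  ((b*b)*b)* : the star's fresh start ε-reaches both the body's start and the fresh accept: C = 2 + 7 = 9
  ((b*b)*b)*d : the left operand accepts ε, so the closure extends into the next operand (via the concat ε-link); C = 9 + 1 = 10
  (((b*b)*b)*d)* : the star's fresh start ε-reaches both the body's start and the fresh accept: C = 2 + 10 = 12
  (((b*b)*b)*d)*a : the left operand accepts ε, so the closure extends into the next operand (via the concat ε-link); C = 12 + 1 = 13
  ((((b*b)*b)*d)*a)* : new start has ε-edges to the inner start and to the new accept, so C = 2 + 13 = 15

15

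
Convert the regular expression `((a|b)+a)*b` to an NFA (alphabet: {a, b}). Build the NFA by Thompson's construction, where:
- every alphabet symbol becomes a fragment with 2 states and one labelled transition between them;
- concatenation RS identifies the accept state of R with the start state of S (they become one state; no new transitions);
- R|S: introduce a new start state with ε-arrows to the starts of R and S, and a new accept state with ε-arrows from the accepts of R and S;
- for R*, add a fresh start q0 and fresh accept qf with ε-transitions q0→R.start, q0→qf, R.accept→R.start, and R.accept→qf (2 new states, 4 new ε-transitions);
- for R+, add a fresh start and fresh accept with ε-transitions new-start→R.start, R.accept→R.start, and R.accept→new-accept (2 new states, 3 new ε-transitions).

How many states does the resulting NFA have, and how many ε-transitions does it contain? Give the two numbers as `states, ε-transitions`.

12, 11

By structural recursion:
Each of the 4 symbol leaves contributes 2 states and 0 ε-transitions.
  a|b → 6 states, 4 ε-transitions
  (a|b)+ → 8 states, 7 ε-transitions
  (a|b)+a → 9 states, 7 ε-transitions
  ((a|b)+a)* → 11 states, 11 ε-transitions
  ((a|b)+a)*b → 12 states, 11 ε-transitions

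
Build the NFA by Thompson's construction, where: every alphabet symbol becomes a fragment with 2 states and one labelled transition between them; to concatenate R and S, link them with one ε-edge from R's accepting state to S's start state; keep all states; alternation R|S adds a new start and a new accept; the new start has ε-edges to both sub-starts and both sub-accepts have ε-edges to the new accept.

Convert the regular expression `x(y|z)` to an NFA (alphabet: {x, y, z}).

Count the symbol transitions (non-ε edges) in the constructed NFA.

Recursing over subexpressions:
Each of the 3 symbol leaves contributes exactly 1 symbol transition.
  y|z : 2 symbol transitions
  x(y|z) : 3 symbol transitions

3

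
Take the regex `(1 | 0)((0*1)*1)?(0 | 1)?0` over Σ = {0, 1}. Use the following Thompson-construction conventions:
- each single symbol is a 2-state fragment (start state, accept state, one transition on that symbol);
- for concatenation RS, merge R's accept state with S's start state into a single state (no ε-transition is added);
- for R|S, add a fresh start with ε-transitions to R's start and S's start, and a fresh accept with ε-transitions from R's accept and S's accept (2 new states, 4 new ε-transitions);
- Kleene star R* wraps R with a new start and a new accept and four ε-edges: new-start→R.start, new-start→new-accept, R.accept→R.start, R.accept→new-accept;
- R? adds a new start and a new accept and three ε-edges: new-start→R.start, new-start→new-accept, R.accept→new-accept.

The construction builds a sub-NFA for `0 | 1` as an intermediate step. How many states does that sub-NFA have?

6

Fragment for `0 | 1`:
Each of the 2 symbol leaves contributes a 2-state fragment.
  0 | 1 → 6 states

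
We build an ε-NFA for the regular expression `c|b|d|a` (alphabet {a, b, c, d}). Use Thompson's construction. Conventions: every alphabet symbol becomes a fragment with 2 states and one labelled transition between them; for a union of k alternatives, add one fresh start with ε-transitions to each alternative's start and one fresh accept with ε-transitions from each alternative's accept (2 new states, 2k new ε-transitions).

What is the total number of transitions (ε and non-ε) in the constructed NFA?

12

Bottom-up over the parse tree:
Each of the 4 symbol leaves contributes 1 transition (1 symbol, 0 ε).
  c|b|d|a — 12 transitions (4 symbol, 8 ε)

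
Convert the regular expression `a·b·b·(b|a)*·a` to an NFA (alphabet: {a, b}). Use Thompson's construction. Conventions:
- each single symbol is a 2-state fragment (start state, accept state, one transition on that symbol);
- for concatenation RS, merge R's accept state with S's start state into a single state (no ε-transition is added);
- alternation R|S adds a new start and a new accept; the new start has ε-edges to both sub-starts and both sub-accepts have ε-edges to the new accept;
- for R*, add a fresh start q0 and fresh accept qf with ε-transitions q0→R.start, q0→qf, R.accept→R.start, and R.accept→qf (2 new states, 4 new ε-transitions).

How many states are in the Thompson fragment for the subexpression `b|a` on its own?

6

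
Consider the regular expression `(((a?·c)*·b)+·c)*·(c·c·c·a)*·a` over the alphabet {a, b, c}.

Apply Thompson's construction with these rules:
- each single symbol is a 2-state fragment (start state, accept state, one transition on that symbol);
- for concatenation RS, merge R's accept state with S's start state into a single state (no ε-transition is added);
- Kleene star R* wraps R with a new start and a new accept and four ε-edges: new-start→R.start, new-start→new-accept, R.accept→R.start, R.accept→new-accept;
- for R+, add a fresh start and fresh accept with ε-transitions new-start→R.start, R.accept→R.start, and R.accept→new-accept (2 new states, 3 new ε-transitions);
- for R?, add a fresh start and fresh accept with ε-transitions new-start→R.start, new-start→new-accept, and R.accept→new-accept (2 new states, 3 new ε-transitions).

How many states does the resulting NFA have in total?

Building bottom-up:
Each of the 9 symbol leaves contributes a 2-state fragment.
  a? → 4 states
  a?·c → 5 states
  (a?·c)* → 7 states
  (a?·c)*·b → 8 states
  ((a?·c)*·b)+ → 10 states
  ((a?·c)*·b)+·c → 11 states
  (((a?·c)*·b)+·c)* → 13 states
  c·c·c·a → 5 states
  (c·c·c·a)* → 7 states
  (((a?·c)*·b)+·c)*·(c·c·c·a)*·a → 20 states

20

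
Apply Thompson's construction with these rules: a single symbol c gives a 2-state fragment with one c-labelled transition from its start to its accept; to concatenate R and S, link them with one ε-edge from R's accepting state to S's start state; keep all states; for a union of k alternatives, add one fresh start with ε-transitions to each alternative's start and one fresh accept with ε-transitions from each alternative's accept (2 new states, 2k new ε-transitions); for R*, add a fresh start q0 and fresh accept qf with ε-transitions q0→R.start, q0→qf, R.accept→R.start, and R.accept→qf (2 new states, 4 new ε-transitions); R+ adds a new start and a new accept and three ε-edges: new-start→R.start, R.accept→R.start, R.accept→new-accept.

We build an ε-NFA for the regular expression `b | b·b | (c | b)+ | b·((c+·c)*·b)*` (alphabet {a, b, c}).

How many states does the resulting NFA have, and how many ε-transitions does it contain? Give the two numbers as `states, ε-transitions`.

30, 30

By structural recursion:
Each of the 9 symbol leaves contributes 2 states and 0 ε-transitions.
  b·b : 4 states, 1 ε-transition
  c | b : 6 states, 4 ε-transitions
  (c | b)+ : 8 states, 7 ε-transitions
  c+ : 4 states, 3 ε-transitions
  c+·c : 6 states, 4 ε-transitions
  (c+·c)* : 8 states, 8 ε-transitions
  (c+·c)*·b : 10 states, 9 ε-transitions
  ((c+·c)*·b)* : 12 states, 13 ε-transitions
  b·((c+·c)*·b)* : 14 states, 14 ε-transitions
  b | b·b | (c | b)+ | b·((c+·c)*·b)* : 30 states, 30 ε-transitions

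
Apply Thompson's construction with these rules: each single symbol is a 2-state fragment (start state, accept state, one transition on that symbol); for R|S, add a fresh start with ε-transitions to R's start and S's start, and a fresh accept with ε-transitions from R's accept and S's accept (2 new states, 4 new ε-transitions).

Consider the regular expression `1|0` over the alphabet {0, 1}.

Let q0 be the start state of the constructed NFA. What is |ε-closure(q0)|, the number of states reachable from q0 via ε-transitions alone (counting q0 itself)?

3

Compute the ε-closure size of each fragment's start state recursively; a symbol fragment's start has no outgoing ε-edge, so its closure is just itself (size 1).
  1|0 — C = 1 + 1 + 1 = 3 (the new accept is not ε-reachable since no branch accepts ε)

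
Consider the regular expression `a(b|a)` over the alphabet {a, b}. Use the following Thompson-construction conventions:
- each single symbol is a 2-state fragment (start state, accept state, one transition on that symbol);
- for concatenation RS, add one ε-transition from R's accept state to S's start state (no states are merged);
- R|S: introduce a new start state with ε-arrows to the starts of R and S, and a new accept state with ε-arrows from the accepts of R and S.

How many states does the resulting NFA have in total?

8

Recursing over subexpressions:
Each of the 3 symbol leaves contributes a 2-state fragment.
  b|a : 6 states
  a(b|a) : 8 states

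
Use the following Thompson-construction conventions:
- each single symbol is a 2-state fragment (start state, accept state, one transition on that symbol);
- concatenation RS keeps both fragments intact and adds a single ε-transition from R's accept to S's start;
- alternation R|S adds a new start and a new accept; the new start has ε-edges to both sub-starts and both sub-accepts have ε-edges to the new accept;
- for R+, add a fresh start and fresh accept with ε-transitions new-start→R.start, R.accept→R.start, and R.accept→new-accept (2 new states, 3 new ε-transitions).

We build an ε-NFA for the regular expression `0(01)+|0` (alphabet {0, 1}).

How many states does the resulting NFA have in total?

Building bottom-up:
Each of the 4 symbol leaves contributes a 2-state fragment.
  01 — 4 states
  (01)+ — 6 states
  0(01)+ — 8 states
  0(01)+|0 — 12 states

12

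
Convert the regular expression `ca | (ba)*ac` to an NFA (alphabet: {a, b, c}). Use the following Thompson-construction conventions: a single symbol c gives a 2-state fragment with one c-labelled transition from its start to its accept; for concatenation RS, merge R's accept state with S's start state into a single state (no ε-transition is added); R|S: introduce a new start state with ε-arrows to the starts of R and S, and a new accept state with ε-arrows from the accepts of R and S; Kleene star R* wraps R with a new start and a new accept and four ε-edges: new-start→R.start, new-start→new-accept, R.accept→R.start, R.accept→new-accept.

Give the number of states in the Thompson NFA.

12

Bottom-up over the parse tree:
Each of the 6 symbol leaves contributes a 2-state fragment.
  ca = 3 states
  ba = 3 states
  (ba)* = 5 states
  (ba)*ac = 7 states
  ca | (ba)*ac = 12 states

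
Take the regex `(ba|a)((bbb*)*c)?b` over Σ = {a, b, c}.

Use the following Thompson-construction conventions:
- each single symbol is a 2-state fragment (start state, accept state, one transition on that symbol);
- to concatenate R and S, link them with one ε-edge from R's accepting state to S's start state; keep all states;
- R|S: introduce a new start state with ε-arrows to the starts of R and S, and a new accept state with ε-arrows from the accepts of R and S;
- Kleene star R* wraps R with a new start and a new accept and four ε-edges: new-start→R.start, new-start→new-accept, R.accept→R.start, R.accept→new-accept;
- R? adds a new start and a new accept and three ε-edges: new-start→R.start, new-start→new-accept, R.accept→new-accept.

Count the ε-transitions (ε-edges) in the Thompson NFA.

21

Per subexpression:
Each of the 8 symbol leaves contributes 0 ε-transitions.
  ba → 1 ε-transition
  ba|a → 5 ε-transitions
  b* → 4 ε-transitions
  bbb* → 6 ε-transitions
  (bbb*)* → 10 ε-transitions
  (bbb*)*c → 11 ε-transitions
  ((bbb*)*c)? → 14 ε-transitions
  (ba|a)((bbb*)*c)?b → 21 ε-transitions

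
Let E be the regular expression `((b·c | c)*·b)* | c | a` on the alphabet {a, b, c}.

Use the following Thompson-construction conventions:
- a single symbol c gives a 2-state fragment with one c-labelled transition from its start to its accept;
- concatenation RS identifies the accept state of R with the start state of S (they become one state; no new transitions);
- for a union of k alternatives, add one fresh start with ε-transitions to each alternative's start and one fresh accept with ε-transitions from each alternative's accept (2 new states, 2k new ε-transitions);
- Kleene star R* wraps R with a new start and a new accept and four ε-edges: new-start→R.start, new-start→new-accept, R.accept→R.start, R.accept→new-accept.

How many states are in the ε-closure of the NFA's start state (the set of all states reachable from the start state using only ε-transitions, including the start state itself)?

Compute the ε-closure size of each fragment's start state recursively; a symbol fragment's start has no outgoing ε-edge, so its closure is just itself (size 1).
  b·c — |ε-closure| equals the left operand's closure size = 1 (its accept is not ε-reachable, so the closure stops there)
  b·c | c — new start ε-reaches every alternative's start; none of them accept ε, so the new accept is not reached: |ε-closure| = 1 + 1 + 1 = 3
  (b·c | c)* — |ε-closure| = 1 (new start) + 3 (body) + 1 (new accept) = 5
  (b·c | c)*·b — |ε-closure| = 5 + (1−1) = 5 (closure spills across the concat boundary because the left factor accepts ε)
  ((b·c | c)*·b)* — |ε-closure| = 1 (new start) + 5 (body) + 1 (new accept) = 7
  ((b·c | c)*·b)* | c | a — |ε-closure| = 1 (new start) + (7 + 1 + 1) + 1 (new accept, since some branch ε-reaches its own accept) = 11

11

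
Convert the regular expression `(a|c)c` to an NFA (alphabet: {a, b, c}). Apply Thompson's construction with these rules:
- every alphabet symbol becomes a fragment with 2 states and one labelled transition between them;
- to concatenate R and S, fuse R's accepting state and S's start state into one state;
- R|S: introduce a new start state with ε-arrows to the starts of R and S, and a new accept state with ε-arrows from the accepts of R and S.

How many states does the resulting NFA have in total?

Per subexpression:
Each of the 3 symbol leaves contributes a 2-state fragment.
  a|c → 6 states
  (a|c)c → 7 states

7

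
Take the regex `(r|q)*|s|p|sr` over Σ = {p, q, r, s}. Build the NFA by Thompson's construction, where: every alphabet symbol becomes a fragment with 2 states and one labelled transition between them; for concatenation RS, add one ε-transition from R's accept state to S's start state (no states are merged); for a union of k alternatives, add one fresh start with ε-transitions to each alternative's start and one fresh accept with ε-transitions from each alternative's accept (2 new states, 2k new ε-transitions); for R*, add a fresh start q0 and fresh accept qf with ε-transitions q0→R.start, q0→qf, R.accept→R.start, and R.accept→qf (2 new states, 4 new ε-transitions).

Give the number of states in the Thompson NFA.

By structural recursion:
Each of the 6 symbol leaves contributes a 2-state fragment.
  r|q — 6 states
  (r|q)* — 8 states
  sr — 4 states
  (r|q)*|s|p|sr — 18 states

18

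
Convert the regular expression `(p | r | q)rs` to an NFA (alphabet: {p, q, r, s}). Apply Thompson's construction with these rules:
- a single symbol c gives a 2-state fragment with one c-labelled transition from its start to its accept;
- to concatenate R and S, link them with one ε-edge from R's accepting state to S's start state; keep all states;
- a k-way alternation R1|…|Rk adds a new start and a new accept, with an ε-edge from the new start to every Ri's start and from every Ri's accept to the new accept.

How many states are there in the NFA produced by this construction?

Building bottom-up:
Each of the 5 symbol leaves contributes a 2-state fragment.
  p | r | q — 8 states
  (p | r | q)rs — 12 states

12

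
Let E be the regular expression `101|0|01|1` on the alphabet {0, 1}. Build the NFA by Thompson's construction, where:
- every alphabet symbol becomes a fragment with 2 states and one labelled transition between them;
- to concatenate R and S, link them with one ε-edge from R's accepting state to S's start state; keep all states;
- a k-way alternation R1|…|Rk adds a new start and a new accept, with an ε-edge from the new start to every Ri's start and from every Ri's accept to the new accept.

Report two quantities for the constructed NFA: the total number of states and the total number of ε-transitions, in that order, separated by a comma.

16, 11

Recursing over subexpressions:
Each of the 7 symbol leaves contributes 2 states and 0 ε-transitions.
  101 — 6 states, 2 ε-transitions
  01 — 4 states, 1 ε-transition
  101|0|01|1 — 16 states, 11 ε-transitions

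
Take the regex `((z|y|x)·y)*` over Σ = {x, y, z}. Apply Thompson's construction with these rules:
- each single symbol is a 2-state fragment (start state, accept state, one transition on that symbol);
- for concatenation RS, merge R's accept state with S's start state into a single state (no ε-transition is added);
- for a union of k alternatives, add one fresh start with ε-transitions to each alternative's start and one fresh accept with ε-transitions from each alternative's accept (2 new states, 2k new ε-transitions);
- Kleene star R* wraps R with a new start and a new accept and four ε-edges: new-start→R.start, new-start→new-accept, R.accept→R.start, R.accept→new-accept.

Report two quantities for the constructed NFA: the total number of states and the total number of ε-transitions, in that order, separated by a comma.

11, 10

By structural recursion:
Each of the 4 symbol leaves contributes 2 states and 0 ε-transitions.
  z|y|x — 8 states, 6 ε-transitions
  (z|y|x)·y — 9 states, 6 ε-transitions
  ((z|y|x)·y)* — 11 states, 10 ε-transitions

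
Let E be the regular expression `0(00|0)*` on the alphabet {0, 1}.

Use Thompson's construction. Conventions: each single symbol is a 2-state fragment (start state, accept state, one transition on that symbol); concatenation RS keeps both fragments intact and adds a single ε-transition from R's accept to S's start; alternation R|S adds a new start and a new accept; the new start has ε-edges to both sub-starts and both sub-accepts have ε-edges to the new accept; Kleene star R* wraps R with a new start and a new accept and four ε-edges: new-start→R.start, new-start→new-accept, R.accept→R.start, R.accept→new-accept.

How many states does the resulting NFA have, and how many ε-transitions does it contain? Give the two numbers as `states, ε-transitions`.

12, 10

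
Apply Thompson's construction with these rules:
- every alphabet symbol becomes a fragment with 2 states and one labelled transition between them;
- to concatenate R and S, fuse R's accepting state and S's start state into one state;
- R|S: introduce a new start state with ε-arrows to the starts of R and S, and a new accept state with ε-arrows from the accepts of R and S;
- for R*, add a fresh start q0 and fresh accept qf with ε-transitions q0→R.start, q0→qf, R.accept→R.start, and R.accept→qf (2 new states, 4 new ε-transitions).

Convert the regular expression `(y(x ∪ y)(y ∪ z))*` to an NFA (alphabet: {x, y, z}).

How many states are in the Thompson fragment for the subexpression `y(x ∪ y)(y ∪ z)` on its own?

12

Fragment for `y(x ∪ y)(y ∪ z)`:
Each of the 5 symbol leaves contributes a 2-state fragment.
  x ∪ y → 6 states
  y ∪ z → 6 states
  y(x ∪ y)(y ∪ z) → 12 states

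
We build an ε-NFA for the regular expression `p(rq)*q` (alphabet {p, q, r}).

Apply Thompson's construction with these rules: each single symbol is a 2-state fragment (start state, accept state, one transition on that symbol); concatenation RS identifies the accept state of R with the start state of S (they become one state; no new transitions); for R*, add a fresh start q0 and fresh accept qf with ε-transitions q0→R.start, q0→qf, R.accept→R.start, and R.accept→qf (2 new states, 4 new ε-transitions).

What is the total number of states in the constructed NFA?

7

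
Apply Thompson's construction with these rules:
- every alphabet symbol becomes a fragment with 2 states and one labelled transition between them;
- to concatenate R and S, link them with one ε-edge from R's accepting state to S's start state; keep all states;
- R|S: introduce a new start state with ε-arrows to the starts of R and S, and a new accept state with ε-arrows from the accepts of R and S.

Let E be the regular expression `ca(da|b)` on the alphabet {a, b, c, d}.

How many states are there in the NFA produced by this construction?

12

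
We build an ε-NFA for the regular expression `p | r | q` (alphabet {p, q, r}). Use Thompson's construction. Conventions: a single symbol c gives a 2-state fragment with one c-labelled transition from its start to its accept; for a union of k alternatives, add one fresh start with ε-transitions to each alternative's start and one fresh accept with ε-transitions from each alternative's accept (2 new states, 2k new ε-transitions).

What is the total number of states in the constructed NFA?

By structural recursion:
Each of the 3 symbol leaves contributes a 2-state fragment.
  p | r | q = 8 states

8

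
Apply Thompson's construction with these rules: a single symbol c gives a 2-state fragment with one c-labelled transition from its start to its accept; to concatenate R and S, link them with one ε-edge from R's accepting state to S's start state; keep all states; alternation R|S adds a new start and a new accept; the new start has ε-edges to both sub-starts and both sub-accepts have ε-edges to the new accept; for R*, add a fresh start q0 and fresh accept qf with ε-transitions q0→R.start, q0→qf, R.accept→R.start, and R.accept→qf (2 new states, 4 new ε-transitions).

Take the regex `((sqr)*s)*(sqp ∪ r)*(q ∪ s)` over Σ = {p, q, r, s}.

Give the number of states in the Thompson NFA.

30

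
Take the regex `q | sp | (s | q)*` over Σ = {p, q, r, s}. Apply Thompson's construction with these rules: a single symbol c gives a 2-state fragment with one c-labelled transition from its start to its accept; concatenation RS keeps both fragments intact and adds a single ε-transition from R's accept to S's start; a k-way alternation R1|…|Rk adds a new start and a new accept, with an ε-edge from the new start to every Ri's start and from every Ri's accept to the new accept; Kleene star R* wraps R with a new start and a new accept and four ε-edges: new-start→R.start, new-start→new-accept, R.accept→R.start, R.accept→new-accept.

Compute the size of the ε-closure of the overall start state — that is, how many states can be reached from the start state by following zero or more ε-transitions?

Compute the ε-closure size of each fragment's start state recursively; a symbol fragment's start has no outgoing ε-edge, so its closure is just itself (size 1).
  sp — |ε-closure| equals the left operand's closure size = 1 (its accept is not ε-reachable, so the closure stops there)
  s | q — |ε-closure| = 1 + 1 + 1 = 3 (the new accept is not ε-reachable since no branch accepts ε)
  (s | q)* — new start has ε-edges to the inner start and to the new accept, so |ε-closure| = 2 + 3 = 5
  q | sp | (s | q)* — new start ε-reaches every alternative's start; at least one alternative accepts ε, so the union's new accept is reached too: |ε-closure| = 1 + 1 + 1 + 5 + 1 = 9

9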